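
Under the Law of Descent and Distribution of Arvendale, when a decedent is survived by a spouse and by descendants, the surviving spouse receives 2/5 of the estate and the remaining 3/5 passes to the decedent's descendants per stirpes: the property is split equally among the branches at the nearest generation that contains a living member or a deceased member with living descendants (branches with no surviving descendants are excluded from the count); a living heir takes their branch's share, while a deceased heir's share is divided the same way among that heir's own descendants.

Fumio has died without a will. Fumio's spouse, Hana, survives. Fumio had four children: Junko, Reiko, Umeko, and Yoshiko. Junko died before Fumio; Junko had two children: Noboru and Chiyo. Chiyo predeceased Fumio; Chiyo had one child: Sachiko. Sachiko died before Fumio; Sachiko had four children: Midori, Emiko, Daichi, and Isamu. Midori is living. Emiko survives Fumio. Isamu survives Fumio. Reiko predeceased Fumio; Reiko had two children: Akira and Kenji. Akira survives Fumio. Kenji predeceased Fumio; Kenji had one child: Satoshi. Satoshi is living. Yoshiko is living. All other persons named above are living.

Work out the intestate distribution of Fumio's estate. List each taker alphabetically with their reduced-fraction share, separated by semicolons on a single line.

Hana, as surviving spouse, takes 2/5.
The remaining 3/5 passes to Fumio's descendants per stirpes.
The 3/5 is divided into 4 equal shares of 3/20 among Junko, Reiko, Umeko, Yoshiko.
Junko predeceased; the 3/20 allotted to Junko's branch passes to Junko's issue by representation.
The 3/20 is divided into 2 equal shares of 3/40 among Noboru, Chiyo.
Noboru is living and takes 3/40.
Chiyo predeceased; the 3/40 allotted to Chiyo's branch passes to Chiyo's issue by representation.
Sachiko's line is the sole branch at this level, so the full 3/40 passes to Sachiko's issue by representation.
The 3/40 is divided into 4 equal shares of 3/160 among Midori, Emiko, Daichi, Isamu.
Midori is living and takes 3/160.
Emiko is living and takes 3/160.
Daichi is living and takes 3/160.
Isamu is living and takes 3/160.
Reiko predeceased; the 3/20 allotted to Reiko's branch passes to Reiko's issue by representation.
The 3/20 is divided into 2 equal shares of 3/40 among Akira, Kenji.
Akira is living and takes 3/40.
Kenji predeceased; the 3/40 allotted to Kenji's branch passes to Kenji's issue by representation.
Satoshi is the sole taker at this level and receives the full 3/40.
Umeko is living and takes 3/20.
Yoshiko is living and takes 3/20.

Akira 3/40; Daichi 3/160; Emiko 3/160; Hana 2/5; Isamu 3/160; Midori 3/160; Noboru 3/40; Satoshi 3/40; Umeko 3/20; Yoshiko 3/20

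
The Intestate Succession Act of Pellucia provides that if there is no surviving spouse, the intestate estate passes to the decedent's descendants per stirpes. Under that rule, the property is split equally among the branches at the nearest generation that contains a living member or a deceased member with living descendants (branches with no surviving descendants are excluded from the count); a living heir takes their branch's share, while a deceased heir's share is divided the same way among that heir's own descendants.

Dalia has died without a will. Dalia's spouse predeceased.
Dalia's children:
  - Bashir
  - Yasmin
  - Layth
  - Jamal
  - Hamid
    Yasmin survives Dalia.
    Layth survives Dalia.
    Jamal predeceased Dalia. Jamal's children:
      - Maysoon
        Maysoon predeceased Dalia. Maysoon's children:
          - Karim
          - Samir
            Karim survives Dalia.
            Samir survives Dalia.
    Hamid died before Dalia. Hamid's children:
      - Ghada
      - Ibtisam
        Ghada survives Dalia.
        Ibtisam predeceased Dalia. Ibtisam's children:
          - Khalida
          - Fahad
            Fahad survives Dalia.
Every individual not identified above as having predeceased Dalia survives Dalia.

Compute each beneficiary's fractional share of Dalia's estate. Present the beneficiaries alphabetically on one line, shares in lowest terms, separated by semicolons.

Bashir 1/5; Fahad 1/20; Ghada 1/10; Karim 1/10; Khalida 1/20; Layth 1/5; Samir 1/10; Yasmin 1/5

There is no surviving spouse, so the entire estate passes to Dalia's descendants per stirpes.
The estate is divided into 5 equal shares of 1/5 among Bashir, Yasmin, Layth, Jamal, Hamid.
Bashir is living and takes 1/5.
Yasmin is living and takes 1/5.
Layth is living and takes 1/5.
Jamal predeceased; the 1/5 allotted to Jamal's branch passes to Jamal's issue by representation.
Maysoon's line is the sole branch at this level, so the full 1/5 passes to Maysoon's issue by representation.
The 1/5 is divided into 2 equal shares of 1/10 among Karim, Samir.
Karim is living and takes 1/10.
Samir is living and takes 1/10.
Hamid predeceased; the 1/5 allotted to Hamid's branch passes to Hamid's issue by representation.
The 1/5 is divided into 2 equal shares of 1/10 among Ghada, Ibtisam.
Ghada is living and takes 1/10.
Ibtisam predeceased; the 1/10 allotted to Ibtisam's branch passes to Ibtisam's issue by representation.
The 1/10 is divided into 2 equal shares of 1/20 among Khalida, Fahad.
Khalida is living and takes 1/20.
Fahad is living and takes 1/20.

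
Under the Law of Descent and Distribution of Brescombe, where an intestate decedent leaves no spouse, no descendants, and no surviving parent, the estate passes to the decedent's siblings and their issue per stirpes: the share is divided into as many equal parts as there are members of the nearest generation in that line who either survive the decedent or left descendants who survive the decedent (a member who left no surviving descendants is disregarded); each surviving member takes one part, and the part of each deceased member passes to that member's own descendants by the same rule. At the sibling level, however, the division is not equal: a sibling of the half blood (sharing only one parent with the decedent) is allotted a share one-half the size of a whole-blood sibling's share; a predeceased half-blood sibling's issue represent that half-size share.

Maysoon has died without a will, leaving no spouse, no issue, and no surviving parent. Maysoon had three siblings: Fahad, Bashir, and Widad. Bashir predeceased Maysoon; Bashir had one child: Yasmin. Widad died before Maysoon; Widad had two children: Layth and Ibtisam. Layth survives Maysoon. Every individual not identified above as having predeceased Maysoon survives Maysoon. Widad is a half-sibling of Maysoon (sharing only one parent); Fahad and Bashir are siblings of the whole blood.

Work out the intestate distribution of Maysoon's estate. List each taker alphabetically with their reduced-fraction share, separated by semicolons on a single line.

No spouse, descendants, or parent survives, so the estate passes to Maysoon's siblings per stirpes.
Half-blood siblings count for one-half the weight of whole-blood siblings at the initial division.
Dividing 1 in proportion to weights (total weight 5/2): Fahad (weight 1) → 2/5; Bashir (weight 1) → 2/5; Widad (weight 1/2) → 1/5.
Fahad is living and takes 2/5.
Bashir predeceased; the 2/5 allotted to Bashir's branch passes to Bashir's issue by representation.
Yasmin is the sole taker at this level and receives the full 2/5.
Widad predeceased; the 1/5 allotted to Widad's branch passes to Widad's issue by representation.
The 1/5 is divided into 2 equal shares of 1/10 among Layth, Ibtisam.
Layth is living and takes 1/10.
Ibtisam is living and takes 1/10.

Fahad 2/5; Ibtisam 1/10; Layth 1/10; Yasmin 2/5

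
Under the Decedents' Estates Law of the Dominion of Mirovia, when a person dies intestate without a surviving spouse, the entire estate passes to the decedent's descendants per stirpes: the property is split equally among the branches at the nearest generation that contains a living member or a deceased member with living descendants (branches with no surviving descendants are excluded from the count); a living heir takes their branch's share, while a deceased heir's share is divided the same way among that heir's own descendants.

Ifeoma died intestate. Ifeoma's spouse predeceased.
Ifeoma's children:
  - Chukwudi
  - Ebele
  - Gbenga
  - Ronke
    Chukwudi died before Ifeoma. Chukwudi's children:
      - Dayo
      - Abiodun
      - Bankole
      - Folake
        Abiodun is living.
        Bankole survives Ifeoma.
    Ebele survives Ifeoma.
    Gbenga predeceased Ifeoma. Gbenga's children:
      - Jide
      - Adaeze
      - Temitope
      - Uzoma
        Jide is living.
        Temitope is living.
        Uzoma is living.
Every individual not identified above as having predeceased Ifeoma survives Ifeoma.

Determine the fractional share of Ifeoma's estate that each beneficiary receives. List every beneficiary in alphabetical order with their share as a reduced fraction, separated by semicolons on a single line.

Abiodun 1/16; Adaeze 1/16; Bankole 1/16; Dayo 1/16; Ebele 1/4; Folake 1/16; Jide 1/16; Ronke 1/4; Temitope 1/16; Uzoma 1/16

There is no surviving spouse, so the entire estate passes to Ifeoma's descendants per stirpes.
The estate is divided into 4 equal shares of 1/4 among Chukwudi, Ebele, Gbenga, Ronke.
Chukwudi predeceased; the 1/4 allotted to Chukwudi's branch passes to Chukwudi's issue by representation.
The 1/4 is divided into 4 equal shares of 1/16 among Dayo, Abiodun, Bankole, Folake.
Dayo is living and takes 1/16.
Abiodun is living and takes 1/16.
Bankole is living and takes 1/16.
Folake is living and takes 1/16.
Ebele is living and takes 1/4.
Gbenga predeceased; the 1/4 allotted to Gbenga's branch passes to Gbenga's issue by representation.
The 1/4 is divided into 4 equal shares of 1/16 among Jide, Adaeze, Temitope, Uzoma.
Jide is living and takes 1/16.
Adaeze is living and takes 1/16.
Temitope is living and takes 1/16.
Uzoma is living and takes 1/16.
Ronke is living and takes 1/4.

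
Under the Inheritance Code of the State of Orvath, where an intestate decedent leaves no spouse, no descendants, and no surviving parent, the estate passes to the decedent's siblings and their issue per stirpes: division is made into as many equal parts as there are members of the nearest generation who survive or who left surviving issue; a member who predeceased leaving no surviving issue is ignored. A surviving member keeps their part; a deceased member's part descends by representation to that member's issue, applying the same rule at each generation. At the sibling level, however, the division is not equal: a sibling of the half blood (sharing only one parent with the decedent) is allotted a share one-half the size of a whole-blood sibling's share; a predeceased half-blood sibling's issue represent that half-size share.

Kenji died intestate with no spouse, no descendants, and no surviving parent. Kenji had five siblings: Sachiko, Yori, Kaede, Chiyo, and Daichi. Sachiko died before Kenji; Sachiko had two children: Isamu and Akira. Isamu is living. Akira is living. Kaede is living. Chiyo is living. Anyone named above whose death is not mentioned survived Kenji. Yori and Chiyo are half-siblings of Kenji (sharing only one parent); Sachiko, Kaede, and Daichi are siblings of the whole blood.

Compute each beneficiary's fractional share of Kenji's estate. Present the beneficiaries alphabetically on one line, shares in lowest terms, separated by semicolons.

Akira 1/8; Chiyo 1/8; Daichi 1/4; Isamu 1/8; Kaede 1/4; Yori 1/8

No spouse, descendants, or parent survives, so the estate passes to Kenji's siblings per stirpes.
Half-blood siblings count for one-half the weight of whole-blood siblings at the initial division.
Dividing 1 in proportion to weights (total weight 4): Sachiko (weight 1) → 1/4; Yori (weight 1/2) → 1/8; Kaede (weight 1) → 1/4; Chiyo (weight 1/2) → 1/8; Daichi (weight 1) → 1/4.
Sachiko predeceased; the 1/4 allotted to Sachiko's branch passes to Sachiko's issue by representation.
The 1/4 is divided into 2 equal shares of 1/8 among Isamu, Akira.
Isamu is living and takes 1/8.
Akira is living and takes 1/8.
Yori is living and takes 1/8.
Kaede is living and takes 1/4.
Chiyo is living and takes 1/8.
Daichi is living and takes 1/4.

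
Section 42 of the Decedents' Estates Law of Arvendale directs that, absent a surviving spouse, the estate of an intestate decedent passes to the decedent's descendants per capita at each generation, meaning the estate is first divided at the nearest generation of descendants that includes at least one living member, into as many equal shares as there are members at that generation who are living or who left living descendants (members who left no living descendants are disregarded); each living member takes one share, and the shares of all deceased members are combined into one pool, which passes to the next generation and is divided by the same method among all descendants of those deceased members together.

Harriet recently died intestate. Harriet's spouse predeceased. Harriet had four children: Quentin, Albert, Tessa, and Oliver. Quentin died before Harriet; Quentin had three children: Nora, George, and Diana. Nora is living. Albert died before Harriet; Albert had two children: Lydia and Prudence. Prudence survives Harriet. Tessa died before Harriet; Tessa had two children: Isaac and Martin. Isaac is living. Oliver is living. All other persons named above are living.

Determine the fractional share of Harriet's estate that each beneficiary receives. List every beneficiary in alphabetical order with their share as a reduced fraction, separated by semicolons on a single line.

Diana 3/28; George 3/28; Isaac 3/28; Lydia 3/28; Martin 3/28; Nora 3/28; Oliver 1/4; Prudence 3/28

There is no surviving spouse, so the entire estate passes to Harriet's descendants per capita at each generation.
At generation 1 (Quentin, Albert, Tessa, Oliver) there are 4 shares of (1)/4 = 1/4 each.
Living: Oliver — each takes 1/4.
Deceased: Quentin, Albert, and Tessa. Their combined 3/4 is pooled and carried to generation 2.
At generation 2 (Nora, George, Diana, Lydia, Prudence, Isaac, Martin) there are 7 shares of (3/4)/7 = 3/28 each.
Living: Nora, George, Diana, Lydia, Prudence, Isaac, and Martin — each takes 3/28.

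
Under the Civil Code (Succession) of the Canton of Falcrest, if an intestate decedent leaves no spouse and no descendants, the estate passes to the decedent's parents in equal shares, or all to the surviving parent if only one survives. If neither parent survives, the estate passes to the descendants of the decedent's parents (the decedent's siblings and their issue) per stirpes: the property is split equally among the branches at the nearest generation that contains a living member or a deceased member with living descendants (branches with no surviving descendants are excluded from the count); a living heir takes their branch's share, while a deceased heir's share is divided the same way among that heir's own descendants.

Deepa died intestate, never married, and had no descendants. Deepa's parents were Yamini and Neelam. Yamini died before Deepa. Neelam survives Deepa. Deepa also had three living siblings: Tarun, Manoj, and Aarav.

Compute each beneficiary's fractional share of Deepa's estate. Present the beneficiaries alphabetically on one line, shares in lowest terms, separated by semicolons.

Only one parent, Neelam, survives, so Neelam takes the entire estate. The siblings take nothing because a surviving parent has priority.

Neelam 1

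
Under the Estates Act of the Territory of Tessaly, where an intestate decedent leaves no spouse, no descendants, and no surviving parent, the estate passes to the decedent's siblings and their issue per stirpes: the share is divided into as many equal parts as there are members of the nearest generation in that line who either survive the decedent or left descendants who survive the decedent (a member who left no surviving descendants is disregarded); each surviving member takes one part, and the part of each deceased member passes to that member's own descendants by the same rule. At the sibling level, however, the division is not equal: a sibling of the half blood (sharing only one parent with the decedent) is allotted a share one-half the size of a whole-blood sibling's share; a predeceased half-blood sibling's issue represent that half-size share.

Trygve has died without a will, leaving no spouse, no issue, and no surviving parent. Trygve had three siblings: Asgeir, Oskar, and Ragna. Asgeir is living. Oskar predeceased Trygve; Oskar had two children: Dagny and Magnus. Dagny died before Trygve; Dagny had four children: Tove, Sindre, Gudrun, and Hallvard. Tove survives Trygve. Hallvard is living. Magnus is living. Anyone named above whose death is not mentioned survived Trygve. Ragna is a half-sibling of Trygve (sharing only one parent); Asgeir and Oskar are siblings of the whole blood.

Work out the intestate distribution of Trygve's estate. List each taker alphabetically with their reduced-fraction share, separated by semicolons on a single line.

No spouse, descendants, or parent survives, so the estate passes to Trygve's siblings per stirpes.
Half-blood siblings count for one-half the weight of whole-blood siblings at the initial division.
Dividing 1 in proportion to weights (total weight 5/2): Asgeir (weight 1) → 2/5; Oskar (weight 1) → 2/5; Ragna (weight 1/2) → 1/5.
Asgeir is living and takes 2/5.
Oskar predeceased; the 2/5 allotted to Oskar's branch passes to Oskar's issue by representation.
The 2/5 is divided into 2 equal shares of 1/5 among Dagny, Magnus.
Dagny predeceased; the 1/5 allotted to Dagny's branch passes to Dagny's issue by representation.
The 1/5 is divided into 4 equal shares of 1/20 among Tove, Sindre, Gudrun, Hallvard.
Tove is living and takes 1/20.
Sindre is living and takes 1/20.
Gudrun is living and takes 1/20.
Hallvard is living and takes 1/20.
Magnus is living and takes 1/5.
Ragna is living and takes 1/5.

Asgeir 2/5; Gudrun 1/20; Hallvard 1/20; Magnus 1/5; Ragna 1/5; Sindre 1/20; Tove 1/20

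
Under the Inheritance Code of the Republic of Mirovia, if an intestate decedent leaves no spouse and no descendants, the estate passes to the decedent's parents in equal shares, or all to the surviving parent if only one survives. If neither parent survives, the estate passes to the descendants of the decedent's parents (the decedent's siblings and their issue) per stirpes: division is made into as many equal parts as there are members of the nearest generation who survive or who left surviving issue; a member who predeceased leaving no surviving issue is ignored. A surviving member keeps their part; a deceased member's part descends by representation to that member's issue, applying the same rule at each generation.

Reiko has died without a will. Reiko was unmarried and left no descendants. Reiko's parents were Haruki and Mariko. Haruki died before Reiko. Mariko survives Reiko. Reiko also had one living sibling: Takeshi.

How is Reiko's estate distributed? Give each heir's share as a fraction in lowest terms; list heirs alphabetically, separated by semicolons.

Mariko 1

Only one parent, Mariko, survives, so Mariko takes the entire estate. The siblings take nothing because a surviving parent has priority.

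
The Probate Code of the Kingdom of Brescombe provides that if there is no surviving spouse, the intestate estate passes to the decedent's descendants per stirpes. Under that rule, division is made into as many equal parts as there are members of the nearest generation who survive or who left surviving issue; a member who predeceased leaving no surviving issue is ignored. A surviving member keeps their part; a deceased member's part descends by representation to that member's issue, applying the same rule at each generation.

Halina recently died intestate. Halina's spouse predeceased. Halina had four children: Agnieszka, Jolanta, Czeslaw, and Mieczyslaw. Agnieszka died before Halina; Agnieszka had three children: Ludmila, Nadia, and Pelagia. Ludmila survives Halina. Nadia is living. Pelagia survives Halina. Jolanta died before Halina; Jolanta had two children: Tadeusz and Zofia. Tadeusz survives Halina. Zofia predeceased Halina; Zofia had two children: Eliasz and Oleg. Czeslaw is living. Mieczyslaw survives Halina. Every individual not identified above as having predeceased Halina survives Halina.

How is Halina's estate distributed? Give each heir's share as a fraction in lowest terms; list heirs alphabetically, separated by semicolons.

Czeslaw 1/4; Eliasz 1/16; Ludmila 1/12; Mieczyslaw 1/4; Nadia 1/12; Oleg 1/16; Pelagia 1/12; Tadeusz 1/8

There is no surviving spouse, so the entire estate passes to Halina's descendants per stirpes.
The estate is divided into 4 equal shares of 1/4 among Agnieszka, Jolanta, Czeslaw, Mieczyslaw.
Agnieszka predeceased; the 1/4 allotted to Agnieszka's branch passes to Agnieszka's issue by representation.
The 1/4 is divided into 3 equal shares of 1/12 among Ludmila, Nadia, Pelagia.
Ludmila is living and takes 1/12.
Nadia is living and takes 1/12.
Pelagia is living and takes 1/12.
Jolanta predeceased; the 1/4 allotted to Jolanta's branch passes to Jolanta's issue by representation.
The 1/4 is divided into 2 equal shares of 1/8 among Tadeusz, Zofia.
Tadeusz is living and takes 1/8.
Zofia predeceased; the 1/8 allotted to Zofia's branch passes to Zofia's issue by representation.
The 1/8 is divided into 2 equal shares of 1/16 among Eliasz, Oleg.
Eliasz is living and takes 1/16.
Oleg is living and takes 1/16.
Czeslaw is living and takes 1/4.
Mieczyslaw is living and takes 1/4.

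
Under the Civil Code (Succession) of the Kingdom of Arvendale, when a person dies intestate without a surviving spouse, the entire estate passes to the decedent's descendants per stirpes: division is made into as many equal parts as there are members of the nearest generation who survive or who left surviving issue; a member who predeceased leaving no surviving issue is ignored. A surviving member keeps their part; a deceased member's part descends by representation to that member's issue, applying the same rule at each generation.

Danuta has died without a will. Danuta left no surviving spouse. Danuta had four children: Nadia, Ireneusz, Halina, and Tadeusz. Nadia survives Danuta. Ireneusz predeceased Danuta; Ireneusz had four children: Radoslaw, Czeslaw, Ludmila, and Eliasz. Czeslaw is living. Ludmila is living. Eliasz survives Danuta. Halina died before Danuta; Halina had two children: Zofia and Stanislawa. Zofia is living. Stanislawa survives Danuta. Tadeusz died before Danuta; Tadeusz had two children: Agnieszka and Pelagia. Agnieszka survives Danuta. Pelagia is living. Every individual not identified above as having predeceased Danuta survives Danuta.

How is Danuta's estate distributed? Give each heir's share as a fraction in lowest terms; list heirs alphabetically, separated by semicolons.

There is no surviving spouse, so the entire estate passes to Danuta's descendants per stirpes.
The estate is divided into 4 equal shares of 1/4 among Nadia, Ireneusz, Halina, Tadeusz.
Nadia is living and takes 1/4.
Ireneusz predeceased; the 1/4 allotted to Ireneusz's branch passes to Ireneusz's issue by representation.
The 1/4 is divided into 4 equal shares of 1/16 among Radoslaw, Czeslaw, Ludmila, Eliasz.
Radoslaw is living and takes 1/16.
Czeslaw is living and takes 1/16.
Ludmila is living and takes 1/16.
Eliasz is living and takes 1/16.
Halina predeceased; the 1/4 allotted to Halina's branch passes to Halina's issue by representation.
The 1/4 is divided into 2 equal shares of 1/8 among Zofia, Stanislawa.
Zofia is living and takes 1/8.
Stanislawa is living and takes 1/8.
Tadeusz predeceased; the 1/4 allotted to Tadeusz's branch passes to Tadeusz's issue by representation.
The 1/4 is divided into 2 equal shares of 1/8 among Agnieszka, Pelagia.
Agnieszka is living and takes 1/8.
Pelagia is living and takes 1/8.

Agnieszka 1/8; Czeslaw 1/16; Eliasz 1/16; Ludmila 1/16; Nadia 1/4; Pelagia 1/8; Radoslaw 1/16; Stanislawa 1/8; Zofia 1/8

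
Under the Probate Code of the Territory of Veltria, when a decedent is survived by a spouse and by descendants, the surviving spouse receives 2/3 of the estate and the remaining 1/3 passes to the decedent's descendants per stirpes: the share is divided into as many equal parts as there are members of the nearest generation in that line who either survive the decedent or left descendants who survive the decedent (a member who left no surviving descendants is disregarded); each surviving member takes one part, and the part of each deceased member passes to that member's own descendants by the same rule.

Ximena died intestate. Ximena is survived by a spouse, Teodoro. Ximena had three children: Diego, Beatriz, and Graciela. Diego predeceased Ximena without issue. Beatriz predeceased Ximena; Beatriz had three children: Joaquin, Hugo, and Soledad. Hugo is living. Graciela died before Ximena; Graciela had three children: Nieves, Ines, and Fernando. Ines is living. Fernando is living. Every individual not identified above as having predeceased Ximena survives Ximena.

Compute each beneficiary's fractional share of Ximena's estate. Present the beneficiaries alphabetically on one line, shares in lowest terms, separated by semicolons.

Teodoro, as surviving spouse, takes 2/3.
The remaining 1/3 passes to Ximena's descendants per stirpes.
Diego left no surviving issue, so that branch lapses and is disregarded.
The 1/3 is divided into 2 equal shares of 1/6 among Beatriz, Graciela.
Beatriz predeceased; the 1/6 allotted to Beatriz's branch passes to Beatriz's issue by representation.
The 1/6 is divided into 3 equal shares of 1/18 among Joaquin, Hugo, Soledad.
Joaquin is living and takes 1/18.
Hugo is living and takes 1/18.
Soledad is living and takes 1/18.
Graciela predeceased; the 1/6 allotted to Graciela's branch passes to Graciela's issue by representation.
The 1/6 is divided into 3 equal shares of 1/18 among Nieves, Ines, Fernando.
Nieves is living and takes 1/18.
Ines is living and takes 1/18.
Fernando is living and takes 1/18.

Fernando 1/18; Hugo 1/18; Ines 1/18; Joaquin 1/18; Nieves 1/18; Soledad 1/18; Teodoro 2/3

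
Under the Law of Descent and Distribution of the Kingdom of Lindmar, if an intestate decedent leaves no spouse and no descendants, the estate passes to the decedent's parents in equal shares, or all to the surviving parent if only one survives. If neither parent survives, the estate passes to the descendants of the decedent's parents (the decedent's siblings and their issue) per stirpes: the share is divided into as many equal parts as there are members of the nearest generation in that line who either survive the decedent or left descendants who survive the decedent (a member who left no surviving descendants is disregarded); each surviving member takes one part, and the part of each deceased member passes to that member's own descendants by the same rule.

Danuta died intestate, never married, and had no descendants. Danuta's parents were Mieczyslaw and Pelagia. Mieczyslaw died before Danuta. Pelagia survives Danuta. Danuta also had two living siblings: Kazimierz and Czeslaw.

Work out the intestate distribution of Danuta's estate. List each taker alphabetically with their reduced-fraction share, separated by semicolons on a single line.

Only one parent, Pelagia, survives, so Pelagia takes the entire estate. The siblings take nothing because a surviving parent has priority.

Pelagia 1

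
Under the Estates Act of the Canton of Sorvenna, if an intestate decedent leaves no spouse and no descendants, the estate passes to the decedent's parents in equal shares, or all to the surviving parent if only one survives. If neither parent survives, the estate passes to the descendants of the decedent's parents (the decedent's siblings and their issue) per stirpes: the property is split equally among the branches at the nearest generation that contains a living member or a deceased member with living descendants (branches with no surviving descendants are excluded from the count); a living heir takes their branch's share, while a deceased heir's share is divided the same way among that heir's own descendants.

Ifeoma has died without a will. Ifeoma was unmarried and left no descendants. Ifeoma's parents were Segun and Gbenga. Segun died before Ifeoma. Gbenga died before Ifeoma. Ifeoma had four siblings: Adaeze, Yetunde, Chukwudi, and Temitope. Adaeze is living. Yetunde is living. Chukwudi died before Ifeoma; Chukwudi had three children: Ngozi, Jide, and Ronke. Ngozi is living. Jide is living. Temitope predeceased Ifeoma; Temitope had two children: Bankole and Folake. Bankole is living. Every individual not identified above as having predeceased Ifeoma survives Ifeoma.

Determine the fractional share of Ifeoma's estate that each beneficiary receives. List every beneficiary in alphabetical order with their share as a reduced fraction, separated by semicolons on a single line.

Adaeze 1/4; Bankole 1/8; Folake 1/8; Jide 1/12; Ngozi 1/12; Ronke 1/12; Yetunde 1/4

Neither parent survives and there are no descendants, so the estate passes to Ifeoma's siblings and their issue per stirpes.
The estate is divided into 4 equal shares of 1/4 among Adaeze, Yetunde, Chukwudi, Temitope.
Adaeze is living and takes 1/4.
Yetunde is living and takes 1/4.
Chukwudi predeceased; the 1/4 allotted to Chukwudi's branch passes to Chukwudi's issue by representation.
The 1/4 is divided into 3 equal shares of 1/12 among Ngozi, Jide, Ronke.
Ngozi is living and takes 1/12.
Jide is living and takes 1/12.
Ronke is living and takes 1/12.
Temitope predeceased; the 1/4 allotted to Temitope's branch passes to Temitope's issue by representation.
The 1/4 is divided into 2 equal shares of 1/8 among Bankole, Folake.
Bankole is living and takes 1/8.
Folake is living and takes 1/8.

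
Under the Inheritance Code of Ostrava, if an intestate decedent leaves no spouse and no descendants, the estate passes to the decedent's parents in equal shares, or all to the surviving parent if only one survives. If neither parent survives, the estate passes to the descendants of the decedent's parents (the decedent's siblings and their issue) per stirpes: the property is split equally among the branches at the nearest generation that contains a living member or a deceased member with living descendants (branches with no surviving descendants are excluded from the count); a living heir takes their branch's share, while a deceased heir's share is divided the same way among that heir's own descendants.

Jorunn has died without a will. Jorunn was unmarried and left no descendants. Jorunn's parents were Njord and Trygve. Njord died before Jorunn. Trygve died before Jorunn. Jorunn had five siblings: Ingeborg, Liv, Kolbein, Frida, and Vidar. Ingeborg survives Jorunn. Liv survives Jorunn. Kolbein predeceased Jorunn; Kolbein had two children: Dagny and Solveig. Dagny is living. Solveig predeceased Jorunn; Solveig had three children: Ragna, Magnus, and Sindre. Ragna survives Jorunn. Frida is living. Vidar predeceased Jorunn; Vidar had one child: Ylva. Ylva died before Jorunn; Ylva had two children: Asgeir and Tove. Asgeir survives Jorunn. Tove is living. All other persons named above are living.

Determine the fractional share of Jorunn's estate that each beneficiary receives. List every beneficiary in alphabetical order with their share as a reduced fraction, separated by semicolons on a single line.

Asgeir 1/10; Dagny 1/10; Frida 1/5; Ingeborg 1/5; Liv 1/5; Magnus 1/30; Ragna 1/30; Sindre 1/30; Tove 1/10

Neither parent survives and there are no descendants, so the estate passes to Jorunn's siblings and their issue per stirpes.
The estate is divided into 5 equal shares of 1/5 among Ingeborg, Liv, Kolbein, Frida, Vidar.
Ingeborg is living and takes 1/5.
Liv is living and takes 1/5.
Kolbein predeceased; the 1/5 allotted to Kolbein's branch passes to Kolbein's issue by representation.
The 1/5 is divided into 2 equal shares of 1/10 among Dagny, Solveig.
Dagny is living and takes 1/10.
Solveig predeceased; the 1/10 allotted to Solveig's branch passes to Solveig's issue by representation.
The 1/10 is divided into 3 equal shares of 1/30 among Ragna, Magnus, Sindre.
Ragna is living and takes 1/30.
Magnus is living and takes 1/30.
Sindre is living and takes 1/30.
Frida is living and takes 1/5.
Vidar predeceased; the 1/5 allotted to Vidar's branch passes to Vidar's issue by representation.
Ylva's line is the sole branch at this level, so the full 1/5 passes to Ylva's issue by representation.
The 1/5 is divided into 2 equal shares of 1/10 among Asgeir, Tove.
Asgeir is living and takes 1/10.
Tove is living and takes 1/10.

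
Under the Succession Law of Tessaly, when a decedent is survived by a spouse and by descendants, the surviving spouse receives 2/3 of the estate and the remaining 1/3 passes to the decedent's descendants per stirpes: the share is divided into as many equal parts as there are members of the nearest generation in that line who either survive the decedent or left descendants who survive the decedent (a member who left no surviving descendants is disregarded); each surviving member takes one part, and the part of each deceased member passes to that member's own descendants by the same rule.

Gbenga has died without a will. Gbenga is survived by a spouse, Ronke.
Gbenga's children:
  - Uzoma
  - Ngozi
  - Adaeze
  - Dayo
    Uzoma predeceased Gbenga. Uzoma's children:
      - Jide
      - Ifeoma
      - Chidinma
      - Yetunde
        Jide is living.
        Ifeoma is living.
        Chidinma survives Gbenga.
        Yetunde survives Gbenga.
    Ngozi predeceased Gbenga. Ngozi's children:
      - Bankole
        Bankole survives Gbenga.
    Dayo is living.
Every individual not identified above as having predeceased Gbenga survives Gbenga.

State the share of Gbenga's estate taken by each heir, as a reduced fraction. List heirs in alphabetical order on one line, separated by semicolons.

Ronke, as surviving spouse, takes 2/3.
The remaining 1/3 passes to Gbenga's descendants per stirpes.
The 1/3 is divided into 4 equal shares of 1/12 among Uzoma, Ngozi, Adaeze, Dayo.
Uzoma predeceased; the 1/12 allotted to Uzoma's branch passes to Uzoma's issue by representation.
The 1/12 is divided into 4 equal shares of 1/48 among Jide, Ifeoma, Chidinma, Yetunde.
Jide is living and takes 1/48.
Ifeoma is living and takes 1/48.
Chidinma is living and takes 1/48.
Yetunde is living and takes 1/48.
Ngozi predeceased; the 1/12 allotted to Ngozi's branch passes to Ngozi's issue by representation.
Bankole is the sole taker at this level and receives the full 1/12.
Adaeze is living and takes 1/12.
Dayo is living and takes 1/12.

Adaeze 1/12; Bankole 1/12; Chidinma 1/48; Dayo 1/12; Ifeoma 1/48; Jide 1/48; Ronke 2/3; Yetunde 1/48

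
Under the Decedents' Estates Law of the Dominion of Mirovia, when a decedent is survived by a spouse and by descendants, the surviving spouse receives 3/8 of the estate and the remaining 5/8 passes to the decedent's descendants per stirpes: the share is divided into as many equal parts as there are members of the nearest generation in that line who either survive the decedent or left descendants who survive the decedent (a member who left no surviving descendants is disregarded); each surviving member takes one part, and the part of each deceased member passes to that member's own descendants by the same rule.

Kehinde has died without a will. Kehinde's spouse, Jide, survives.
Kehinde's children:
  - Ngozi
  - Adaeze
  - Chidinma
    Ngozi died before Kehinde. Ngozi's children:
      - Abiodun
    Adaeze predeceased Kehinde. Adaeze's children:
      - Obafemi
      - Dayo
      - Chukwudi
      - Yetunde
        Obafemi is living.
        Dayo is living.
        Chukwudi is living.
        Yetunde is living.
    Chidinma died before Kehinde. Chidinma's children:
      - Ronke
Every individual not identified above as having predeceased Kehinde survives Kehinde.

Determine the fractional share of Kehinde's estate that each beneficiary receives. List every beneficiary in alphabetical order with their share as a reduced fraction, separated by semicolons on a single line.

Abiodun 5/24; Chukwudi 5/96; Dayo 5/96; Jide 3/8; Obafemi 5/96; Ronke 5/24; Yetunde 5/96

Jide, as surviving spouse, takes 3/8.
The remaining 5/8 passes to Kehinde's descendants per stirpes.
The 5/8 is divided into 3 equal shares of 5/24 among Ngozi, Adaeze, Chidinma.
Ngozi predeceased; the 5/24 allotted to Ngozi's branch passes to Ngozi's issue by representation.
Abiodun is the sole taker at this level and receives the full 5/24.
Adaeze predeceased; the 5/24 allotted to Adaeze's branch passes to Adaeze's issue by representation.
The 5/24 is divided into 4 equal shares of 5/96 among Obafemi, Dayo, Chukwudi, Yetunde.
Obafemi is living and takes 5/96.
Dayo is living and takes 5/96.
Chukwudi is living and takes 5/96.
Yetunde is living and takes 5/96.
Chidinma predeceased; the 5/24 allotted to Chidinma's branch passes to Chidinma's issue by representation.
Ronke is the sole taker at this level and receives the full 5/24.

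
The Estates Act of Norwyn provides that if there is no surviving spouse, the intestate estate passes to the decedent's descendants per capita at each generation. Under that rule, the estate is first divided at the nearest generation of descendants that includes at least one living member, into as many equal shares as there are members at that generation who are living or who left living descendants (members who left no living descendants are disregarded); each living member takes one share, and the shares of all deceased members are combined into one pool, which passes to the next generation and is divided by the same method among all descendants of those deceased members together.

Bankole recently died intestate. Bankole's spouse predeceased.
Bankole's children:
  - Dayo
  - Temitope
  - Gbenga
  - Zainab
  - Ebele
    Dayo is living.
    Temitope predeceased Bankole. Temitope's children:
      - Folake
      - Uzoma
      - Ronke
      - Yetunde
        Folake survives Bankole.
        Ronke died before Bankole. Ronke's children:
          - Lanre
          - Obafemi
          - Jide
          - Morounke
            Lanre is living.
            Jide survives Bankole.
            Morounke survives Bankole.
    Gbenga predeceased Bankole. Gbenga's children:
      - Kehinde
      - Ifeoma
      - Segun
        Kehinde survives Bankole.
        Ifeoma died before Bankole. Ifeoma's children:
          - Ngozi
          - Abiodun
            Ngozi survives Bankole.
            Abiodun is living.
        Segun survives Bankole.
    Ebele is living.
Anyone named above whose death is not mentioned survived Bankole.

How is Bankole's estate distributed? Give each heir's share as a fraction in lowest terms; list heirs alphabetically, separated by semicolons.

There is no surviving spouse, so the entire estate passes to Bankole's descendants per capita at each generation.
At generation 1 (Dayo, Temitope, Gbenga, Zainab, Ebele) there are 5 shares of (1)/5 = 1/5 each.
Living: Dayo, Zainab, and Ebele — each takes 1/5.
Deceased: Temitope and Gbenga. Their combined 2/5 is pooled and carried to generation 2.
At generation 2 (Folake, Uzoma, Ronke, Yetunde, Kehinde, Ifeoma, Segun) there are 7 shares of (2/5)/7 = 2/35 each.
Living: Folake, Uzoma, Yetunde, Kehinde, and Segun — each takes 2/35.
Deceased: Ronke and Ifeoma. Their combined 4/35 is pooled and carried to generation 3.
At generation 3 (Lanre, Obafemi, Jide, Morounke, Ngozi, Abiodun) there are 6 shares of (4/35)/6 = 2/105 each.
Living: Lanre, Obafemi, Jide, Morounke, Ngozi, and Abiodun — each takes 2/105.

Abiodun 2/105; Dayo 1/5; Ebele 1/5; Folake 2/35; Jide 2/105; Kehinde 2/35; Lanre 2/105; Morounke 2/105; Ngozi 2/105; Obafemi 2/105; Segun 2/35; Uzoma 2/35; Yetunde 2/35; Zainab 1/5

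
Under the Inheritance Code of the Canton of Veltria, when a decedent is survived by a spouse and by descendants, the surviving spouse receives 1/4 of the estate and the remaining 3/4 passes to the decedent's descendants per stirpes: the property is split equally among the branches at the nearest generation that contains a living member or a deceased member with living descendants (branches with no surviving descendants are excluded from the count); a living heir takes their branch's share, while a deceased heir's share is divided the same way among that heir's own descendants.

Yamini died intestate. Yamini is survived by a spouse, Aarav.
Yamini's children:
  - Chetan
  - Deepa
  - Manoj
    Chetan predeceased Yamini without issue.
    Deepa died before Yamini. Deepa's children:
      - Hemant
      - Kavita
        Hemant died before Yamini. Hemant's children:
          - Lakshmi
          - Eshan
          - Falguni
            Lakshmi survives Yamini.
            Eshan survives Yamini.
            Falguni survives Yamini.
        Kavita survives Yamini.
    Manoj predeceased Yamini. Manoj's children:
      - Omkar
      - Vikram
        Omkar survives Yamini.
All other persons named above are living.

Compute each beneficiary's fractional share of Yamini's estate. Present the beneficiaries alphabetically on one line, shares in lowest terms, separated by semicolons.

Aarav 1/4; Eshan 1/16; Falguni 1/16; Kavita 3/16; Lakshmi 1/16; Omkar 3/16; Vikram 3/16

Aarav, as surviving spouse, takes 1/4.
The remaining 3/4 passes to Yamini's descendants per stirpes.
Chetan left no surviving issue, so that branch lapses and is disregarded.
The 3/4 is divided into 2 equal shares of 3/8 among Deepa, Manoj.
Deepa predeceased; the 3/8 allotted to Deepa's branch passes to Deepa's issue by representation.
The 3/8 is divided into 2 equal shares of 3/16 among Hemant, Kavita.
Hemant predeceased; the 3/16 allotted to Hemant's branch passes to Hemant's issue by representation.
The 3/16 is divided into 3 equal shares of 1/16 among Lakshmi, Eshan, Falguni.
Lakshmi is living and takes 1/16.
Eshan is living and takes 1/16.
Falguni is living and takes 1/16.
Kavita is living and takes 3/16.
Manoj predeceased; the 3/8 allotted to Manoj's branch passes to Manoj's issue by representation.
The 3/8 is divided into 2 equal shares of 3/16 among Omkar, Vikram.
Omkar is living and takes 3/16.
Vikram is living and takes 3/16.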